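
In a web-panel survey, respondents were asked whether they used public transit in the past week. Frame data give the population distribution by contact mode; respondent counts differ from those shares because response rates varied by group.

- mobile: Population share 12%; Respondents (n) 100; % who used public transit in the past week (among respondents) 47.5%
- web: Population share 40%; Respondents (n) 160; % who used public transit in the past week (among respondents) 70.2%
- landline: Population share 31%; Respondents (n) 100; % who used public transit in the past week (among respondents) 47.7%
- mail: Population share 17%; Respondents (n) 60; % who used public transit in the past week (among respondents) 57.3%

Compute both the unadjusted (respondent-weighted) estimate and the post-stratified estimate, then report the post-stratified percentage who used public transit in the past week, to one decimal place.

58.3%

Unadjusted (pooled respondent) estimate weights by respondent counts:
  (100/420)×47.5 + (160/420)×70.2 + (100/420)×47.7 + (60/420)×57.3 = 57.5952%
Post-stratified estimate weights by population shares:
  0.12×47.5 + 0.4×70.2 + 0.31×47.7 + 0.17×57.3 = 58.308%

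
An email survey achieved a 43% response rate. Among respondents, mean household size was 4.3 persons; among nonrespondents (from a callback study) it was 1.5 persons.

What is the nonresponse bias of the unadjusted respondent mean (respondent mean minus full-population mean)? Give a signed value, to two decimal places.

Nonresponse fraction = 1 − 0.43 = 0.57.
Bias = (nonresponse fraction) × (respondent mean − nonrespondent mean)
     = 0.57 × (4.3 − 1.5) = 0.57 × 2.8 = 1.596.

+1.60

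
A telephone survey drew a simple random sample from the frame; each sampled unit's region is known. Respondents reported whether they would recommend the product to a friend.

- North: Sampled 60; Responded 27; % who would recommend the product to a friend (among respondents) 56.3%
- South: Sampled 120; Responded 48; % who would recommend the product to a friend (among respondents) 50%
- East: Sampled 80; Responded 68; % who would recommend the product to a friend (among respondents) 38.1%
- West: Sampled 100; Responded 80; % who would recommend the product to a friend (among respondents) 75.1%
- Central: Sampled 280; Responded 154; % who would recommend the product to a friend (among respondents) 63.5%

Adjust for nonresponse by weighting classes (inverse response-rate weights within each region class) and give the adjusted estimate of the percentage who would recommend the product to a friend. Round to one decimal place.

58.9%

Class response rates: North 27/60 = 45%, South 48/120 = 40%, East 68/80 = 85%, West 80/100 = 80%, Central 154/280 = 55%.
Each respondent's weight = sampled/responded in their class; summing within a class gives n_sampled, so:
  North: 60 × 56.3 = 3378
  South: 120 × 50 = 6000
  East: 80 × 38.1 = 3048
  West: 100 × 75.1 = 7510
  Central: 280 × 63.5 = 17,780
Adjusted estimate = 37,716 / 640 = 58.9312 → 58.9%.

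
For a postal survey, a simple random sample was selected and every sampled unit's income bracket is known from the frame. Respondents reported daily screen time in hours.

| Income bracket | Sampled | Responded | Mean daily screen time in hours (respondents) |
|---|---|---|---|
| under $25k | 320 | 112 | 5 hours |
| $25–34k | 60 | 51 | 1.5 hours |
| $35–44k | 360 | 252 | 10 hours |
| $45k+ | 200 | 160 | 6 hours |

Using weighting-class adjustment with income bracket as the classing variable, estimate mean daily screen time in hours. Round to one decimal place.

6.9

Response rates by class: under $25k 112/320 = 35%, $25–34k 51/60 = 85%, $35–44k 252/360 = 70%, $45k+ 160/200 = 80%.
Weighting each respondent by the inverse class response rate inflates each class back to its sampled size, so the class weight is n_sampled:
  under $25k: 320 × 5 = 1600
  $25–34k: 60 × 1.5 = 90
  $35–44k: 360 × 10 = 3600
  $45k+: 200 × 6 = 1200
Adjusted estimate = 6490 / 940 = 6.90426 → 6.9.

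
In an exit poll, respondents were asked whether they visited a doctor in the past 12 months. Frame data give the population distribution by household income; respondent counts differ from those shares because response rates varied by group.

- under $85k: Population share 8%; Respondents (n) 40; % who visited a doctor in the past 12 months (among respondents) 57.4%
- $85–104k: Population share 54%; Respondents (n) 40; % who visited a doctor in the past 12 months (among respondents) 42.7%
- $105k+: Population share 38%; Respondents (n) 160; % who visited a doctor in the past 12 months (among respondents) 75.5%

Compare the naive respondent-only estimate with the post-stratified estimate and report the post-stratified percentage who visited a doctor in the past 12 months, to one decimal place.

Unadjusted (pooled respondent) estimate weights by respondent counts:
  (40/240)×57.4 + (40/240)×42.7 + (160/240)×75.5 = 67.0167%
Post-stratifying to population shares instead:
  0.08×57.4 + 0.54×42.7 + 0.38×75.5 = 56.34%

56.3%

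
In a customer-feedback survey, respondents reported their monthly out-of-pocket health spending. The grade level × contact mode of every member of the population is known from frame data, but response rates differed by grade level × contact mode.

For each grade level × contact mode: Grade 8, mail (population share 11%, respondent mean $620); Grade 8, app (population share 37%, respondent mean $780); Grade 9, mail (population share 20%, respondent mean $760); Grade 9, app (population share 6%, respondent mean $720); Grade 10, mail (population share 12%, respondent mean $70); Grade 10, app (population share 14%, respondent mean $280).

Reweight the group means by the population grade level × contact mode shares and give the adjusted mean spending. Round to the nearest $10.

Post-stratification weights by population share, not respondent share:
  Grade 8, mail: 0.11 × 620 = 68.2
  Grade 8, app: 0.37 × 780 = 288.6
  Grade 9, mail: 0.2 × 760 = 152
  Grade 9, app: 0.06 × 720 = 43.2
  Grade 10, mail: 0.12 × 70 = 8.4
  Grade 10, app: 0.14 × 280 = 39.2
Post-stratified estimate = 599.6 → $600.

$600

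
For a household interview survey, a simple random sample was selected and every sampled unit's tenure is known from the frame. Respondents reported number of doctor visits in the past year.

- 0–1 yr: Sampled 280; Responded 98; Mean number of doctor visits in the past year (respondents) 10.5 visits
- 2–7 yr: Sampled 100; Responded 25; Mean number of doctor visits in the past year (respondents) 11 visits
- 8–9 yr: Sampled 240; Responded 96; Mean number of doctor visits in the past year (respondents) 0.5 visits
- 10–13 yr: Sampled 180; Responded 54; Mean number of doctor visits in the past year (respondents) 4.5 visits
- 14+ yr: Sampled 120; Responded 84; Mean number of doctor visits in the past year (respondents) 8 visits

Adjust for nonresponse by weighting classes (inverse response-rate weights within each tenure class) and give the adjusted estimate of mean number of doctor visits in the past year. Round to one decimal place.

6.4

Response rates by class: 0–1 yr 98/280 = 35%, 2–7 yr 25/100 = 25%, 8–9 yr 96/240 = 40%, 10–13 yr 54/180 = 30%, 14+ yr 84/120 = 70%.
Weighting each respondent by the inverse class response rate inflates each class back to its sampled size, so the class weight is n_sampled:
  0–1 yr: 280 × 10.5 = 2940
  2–7 yr: 100 × 11 = 1100
  8–9 yr: 240 × 0.5 = 120
  10–13 yr: 180 × 4.5 = 810
  14+ yr: 120 × 8 = 960
Adjusted estimate = 5930 / 920 = 6.44565 → 6.4.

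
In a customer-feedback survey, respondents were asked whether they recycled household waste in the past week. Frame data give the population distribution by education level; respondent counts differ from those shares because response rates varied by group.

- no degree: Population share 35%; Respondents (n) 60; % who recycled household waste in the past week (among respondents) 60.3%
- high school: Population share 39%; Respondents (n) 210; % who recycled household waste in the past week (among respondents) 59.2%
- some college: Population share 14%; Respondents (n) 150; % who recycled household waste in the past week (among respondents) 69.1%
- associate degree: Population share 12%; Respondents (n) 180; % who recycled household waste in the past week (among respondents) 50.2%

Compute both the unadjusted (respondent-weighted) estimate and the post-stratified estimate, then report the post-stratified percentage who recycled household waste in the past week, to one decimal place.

Without adjustment, the pooled respondent share is:
  (60/600)×60.3 + (210/600)×59.2 + (150/600)×69.1 + (180/600)×50.2 = 59.085%
Reweighting by population education level shares:
  0.35×60.3 + 0.39×59.2 + 0.14×69.1 + 0.12×50.2 = 59.891%

59.9%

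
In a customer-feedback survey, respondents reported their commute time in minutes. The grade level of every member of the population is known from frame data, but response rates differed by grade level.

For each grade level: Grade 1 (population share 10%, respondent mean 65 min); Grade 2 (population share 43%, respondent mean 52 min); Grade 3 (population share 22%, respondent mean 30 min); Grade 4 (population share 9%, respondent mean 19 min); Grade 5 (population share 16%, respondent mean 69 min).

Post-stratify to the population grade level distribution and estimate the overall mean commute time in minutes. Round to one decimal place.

Reweight to the known grade level distribution:
  Grade 1: 0.1 × 65 = 6.5
  Grade 2: 0.43 × 52 = 22.36
  Grade 3: 0.22 × 30 = 6.6
  Grade 4: 0.09 × 19 = 1.71
  Grade 5: 0.16 × 69 = 11.04
Post-stratified estimate = 48.21 → 48.2.

48.2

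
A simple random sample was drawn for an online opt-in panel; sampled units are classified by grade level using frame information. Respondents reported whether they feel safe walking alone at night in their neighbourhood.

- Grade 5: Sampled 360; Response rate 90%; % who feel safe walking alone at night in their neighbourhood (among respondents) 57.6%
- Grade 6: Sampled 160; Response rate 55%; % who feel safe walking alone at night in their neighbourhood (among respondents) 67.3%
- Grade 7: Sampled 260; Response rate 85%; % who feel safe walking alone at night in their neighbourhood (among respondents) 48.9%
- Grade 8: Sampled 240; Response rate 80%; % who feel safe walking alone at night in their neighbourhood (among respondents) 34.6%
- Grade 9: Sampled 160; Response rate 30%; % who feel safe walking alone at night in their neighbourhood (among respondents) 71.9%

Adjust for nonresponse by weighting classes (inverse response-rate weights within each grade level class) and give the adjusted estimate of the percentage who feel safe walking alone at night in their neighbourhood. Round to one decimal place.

Each respondent's weight = sampled/responded in their class; summing within a class gives n_sampled, so:
  Grade 5: 360 × 57.6 = 20,736
  Grade 6: 160 × 67.3 = 10,768
  Grade 7: 260 × 48.9 = 12,714
  Grade 8: 240 × 34.6 = 8304
  Grade 9: 160 × 71.9 = 11,504
Adjusted estimate = 64,026 / 1,180 = 54.2593 → 54.3%.

54.3%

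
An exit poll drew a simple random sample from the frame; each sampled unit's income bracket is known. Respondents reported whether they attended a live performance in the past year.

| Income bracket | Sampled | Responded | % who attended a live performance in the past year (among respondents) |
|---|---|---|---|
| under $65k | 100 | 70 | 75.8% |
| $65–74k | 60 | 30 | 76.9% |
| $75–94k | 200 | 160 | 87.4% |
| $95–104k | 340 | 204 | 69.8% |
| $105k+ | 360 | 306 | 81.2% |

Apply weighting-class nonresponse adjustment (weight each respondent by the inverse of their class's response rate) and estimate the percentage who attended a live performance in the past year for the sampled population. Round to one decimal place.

Response rates by class: under $65k 70/100 = 70%, $65–74k 30/60 = 50%, $75–94k 160/200 = 80%, $95–104k 204/340 = 60%, $105k+ 306/360 = 85%.
With weight = n_sampled/n_responded per class, the weighted class total is n_sampled:
  under $65k: 100 × 75.8 = 7580
  $65–74k: 60 × 76.9 = 4614
  $75–94k: 200 × 87.4 = 17,480
  $95–104k: 340 × 69.8 = 23,732
  $105k+: 360 × 81.2 = 29,232
Adjusted estimate = 82,638 / 1,060 = 77.9604 → 78.0%.

78.0%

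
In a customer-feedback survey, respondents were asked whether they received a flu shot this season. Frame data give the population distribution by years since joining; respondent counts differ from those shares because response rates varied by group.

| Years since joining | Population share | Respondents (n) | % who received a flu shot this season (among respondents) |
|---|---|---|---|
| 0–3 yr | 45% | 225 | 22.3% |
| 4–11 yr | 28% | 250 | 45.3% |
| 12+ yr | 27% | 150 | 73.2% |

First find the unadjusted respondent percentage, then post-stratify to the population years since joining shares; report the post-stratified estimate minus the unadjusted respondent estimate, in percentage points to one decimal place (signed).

-1.2 percentage points

Unadjusted (pooled respondent) estimate weights by respondent counts:
  (225/625)×22.3 + (250/625)×45.3 + (150/625)×73.2 = 43.716%
Reweighting by population years since joining shares:
  0.45×22.3 + 0.28×45.3 + 0.27×73.2 = 42.483%
Difference = 42.483 − 43.716 = -1.233 pp.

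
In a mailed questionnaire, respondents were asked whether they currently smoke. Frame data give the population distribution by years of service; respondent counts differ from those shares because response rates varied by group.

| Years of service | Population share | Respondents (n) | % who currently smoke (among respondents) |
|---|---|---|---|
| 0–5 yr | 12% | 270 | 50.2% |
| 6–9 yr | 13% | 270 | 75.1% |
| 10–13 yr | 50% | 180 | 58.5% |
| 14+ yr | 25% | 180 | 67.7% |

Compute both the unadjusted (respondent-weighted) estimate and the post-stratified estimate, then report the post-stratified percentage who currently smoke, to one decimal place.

62.0%

Naive respondent-only estimate (weights = respondent counts):
  (270/900)×50.2 + (270/900)×75.1 + (180/900)×58.5 + (180/900)×67.7 = 62.83%
Post-stratified estimate weights by population shares:
  0.12×50.2 + 0.13×75.1 + 0.5×58.5 + 0.25×67.7 = 61.962%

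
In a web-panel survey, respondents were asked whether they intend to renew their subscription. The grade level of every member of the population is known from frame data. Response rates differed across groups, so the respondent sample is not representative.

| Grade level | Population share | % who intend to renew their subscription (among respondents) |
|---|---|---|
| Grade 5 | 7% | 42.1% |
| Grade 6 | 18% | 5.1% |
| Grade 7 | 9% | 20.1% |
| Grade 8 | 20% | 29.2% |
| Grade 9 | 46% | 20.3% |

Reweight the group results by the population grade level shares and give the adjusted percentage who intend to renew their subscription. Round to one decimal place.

Post-stratification weights by population share, not respondent share:
  Grade 5: 0.07 × 42.1 = 2.947
  Grade 6: 0.18 × 5.1 = 0.918
  Grade 7: 0.09 × 20.1 = 1.809
  Grade 8: 0.2 × 29.2 = 5.84
  Grade 9: 0.46 × 20.3 = 9.338
Post-stratified estimate = 20.852 → 20.9%.

20.9%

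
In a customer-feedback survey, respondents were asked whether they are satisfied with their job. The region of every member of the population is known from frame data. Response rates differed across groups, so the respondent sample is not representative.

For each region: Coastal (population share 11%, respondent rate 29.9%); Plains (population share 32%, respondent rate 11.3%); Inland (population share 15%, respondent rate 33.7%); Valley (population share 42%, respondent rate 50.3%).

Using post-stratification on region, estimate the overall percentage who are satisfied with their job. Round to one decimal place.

33.1%

Post-stratification weights by population share, not respondent share:
  Coastal: 0.11 × 29.9 = 3.289
  Plains: 0.32 × 11.3 = 3.616
  Inland: 0.15 × 33.7 = 5.055
  Valley: 0.42 × 50.3 = 21.126
Post-stratified estimate = 33.086 → 33.1%.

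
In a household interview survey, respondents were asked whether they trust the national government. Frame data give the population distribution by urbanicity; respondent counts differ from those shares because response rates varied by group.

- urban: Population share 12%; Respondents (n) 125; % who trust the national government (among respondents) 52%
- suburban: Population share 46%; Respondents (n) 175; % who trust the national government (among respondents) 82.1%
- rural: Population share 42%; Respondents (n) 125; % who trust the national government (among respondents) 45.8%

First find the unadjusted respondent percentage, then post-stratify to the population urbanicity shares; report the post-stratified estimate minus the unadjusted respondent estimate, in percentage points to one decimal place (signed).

Without adjustment, the pooled respondent share is:
  (125/425)×52 + (175/425)×82.1 + (125/425)×45.8 = 62.5706%
Post-stratifying to population shares instead:
  0.12×52 + 0.46×82.1 + 0.42×45.8 = 63.242%
Difference = 63.242 − 62.5706 = 0.6714 pp.

+0.7 percentage points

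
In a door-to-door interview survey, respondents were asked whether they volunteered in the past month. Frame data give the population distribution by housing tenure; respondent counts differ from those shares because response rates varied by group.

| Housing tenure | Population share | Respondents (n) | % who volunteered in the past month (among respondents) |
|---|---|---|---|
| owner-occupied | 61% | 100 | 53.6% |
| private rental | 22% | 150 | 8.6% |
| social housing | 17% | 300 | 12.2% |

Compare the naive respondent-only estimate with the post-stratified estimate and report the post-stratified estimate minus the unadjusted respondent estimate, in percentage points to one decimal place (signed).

+17.9 percentage points

Naive respondent-only estimate (weights = respondent counts):
  (100/550)×53.6 + (150/550)×8.6 + (300/550)×12.2 = 18.7455%
Reweighting by population housing tenure shares:
  0.61×53.6 + 0.22×8.6 + 0.17×12.2 = 36.662%
Difference = 36.662 − 18.7455 = 17.9165 pp.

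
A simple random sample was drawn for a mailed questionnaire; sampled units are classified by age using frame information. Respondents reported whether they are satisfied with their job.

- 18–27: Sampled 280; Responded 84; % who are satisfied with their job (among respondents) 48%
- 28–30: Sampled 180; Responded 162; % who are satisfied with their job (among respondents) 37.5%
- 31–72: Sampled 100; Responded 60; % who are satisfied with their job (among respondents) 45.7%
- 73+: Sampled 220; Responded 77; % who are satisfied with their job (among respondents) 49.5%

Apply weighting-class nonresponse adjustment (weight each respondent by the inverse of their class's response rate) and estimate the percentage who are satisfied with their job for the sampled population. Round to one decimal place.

Response rates by class: 18–27 84/280 = 30%, 28–30 162/180 = 90%, 31–72 60/100 = 60%, 73+ 77/220 = 35%.
Weighting each respondent by the inverse class response rate inflates each class back to its sampled size, so the class weight is n_sampled:
  18–27: 280 × 48 = 13,440
  28–30: 180 × 37.5 = 6750
  31–72: 100 × 45.7 = 4570
  73+: 220 × 49.5 = 10,890
Adjusted estimate = 35,650 / 780 = 45.7051 → 45.7%.

45.7%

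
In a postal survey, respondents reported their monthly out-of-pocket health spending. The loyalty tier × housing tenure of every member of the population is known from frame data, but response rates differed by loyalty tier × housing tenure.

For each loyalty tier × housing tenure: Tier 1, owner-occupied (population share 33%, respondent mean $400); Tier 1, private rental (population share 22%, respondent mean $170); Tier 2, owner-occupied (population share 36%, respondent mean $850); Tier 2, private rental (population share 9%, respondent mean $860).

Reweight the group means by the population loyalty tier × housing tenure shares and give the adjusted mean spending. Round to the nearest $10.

Reweight to the known loyalty tier × housing tenure distribution:
  Tier 1, owner-occupied: 0.33 × 400 = 132
  Tier 1, private rental: 0.22 × 170 = 37.4
  Tier 2, owner-occupied: 0.36 × 850 = 306
  Tier 2, private rental: 0.09 × 860 = 77.4
Post-stratified estimate = 552.8 → $550.

$550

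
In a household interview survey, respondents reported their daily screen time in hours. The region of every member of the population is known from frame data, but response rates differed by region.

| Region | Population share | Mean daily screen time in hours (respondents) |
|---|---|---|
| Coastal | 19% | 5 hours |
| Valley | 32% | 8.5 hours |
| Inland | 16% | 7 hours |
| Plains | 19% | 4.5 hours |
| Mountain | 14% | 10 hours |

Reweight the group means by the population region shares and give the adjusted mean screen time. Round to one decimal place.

7.0

Each cell contributes population-share × respondent value:
  Coastal: 0.19 × 5 = 0.95
  Valley: 0.32 × 8.5 = 2.72
  Inland: 0.16 × 7 = 1.12
  Plains: 0.19 × 4.5 = 0.855
  Mountain: 0.14 × 10 = 1.4
Post-stratified estimate = 7.045 → 7.0.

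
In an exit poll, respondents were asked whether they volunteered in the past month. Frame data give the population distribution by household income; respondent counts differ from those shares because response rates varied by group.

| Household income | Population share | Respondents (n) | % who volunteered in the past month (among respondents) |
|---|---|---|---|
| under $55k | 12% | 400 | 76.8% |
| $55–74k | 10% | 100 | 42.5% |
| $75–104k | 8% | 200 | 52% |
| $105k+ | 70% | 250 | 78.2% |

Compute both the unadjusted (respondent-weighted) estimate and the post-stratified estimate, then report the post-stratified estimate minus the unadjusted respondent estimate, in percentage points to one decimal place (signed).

Without adjustment, the pooled respondent share is:
  (400/950)×76.8 + (100/950)×42.5 + (200/950)×52 + (250/950)×78.2 = 68.3368%
Post-stratified estimate weights by population shares:
  0.12×76.8 + 0.1×42.5 + 0.08×52 + 0.7×78.2 = 72.366%
Difference = 72.366 − 68.3368 = 4.0292 pp.

+4.0 percentage points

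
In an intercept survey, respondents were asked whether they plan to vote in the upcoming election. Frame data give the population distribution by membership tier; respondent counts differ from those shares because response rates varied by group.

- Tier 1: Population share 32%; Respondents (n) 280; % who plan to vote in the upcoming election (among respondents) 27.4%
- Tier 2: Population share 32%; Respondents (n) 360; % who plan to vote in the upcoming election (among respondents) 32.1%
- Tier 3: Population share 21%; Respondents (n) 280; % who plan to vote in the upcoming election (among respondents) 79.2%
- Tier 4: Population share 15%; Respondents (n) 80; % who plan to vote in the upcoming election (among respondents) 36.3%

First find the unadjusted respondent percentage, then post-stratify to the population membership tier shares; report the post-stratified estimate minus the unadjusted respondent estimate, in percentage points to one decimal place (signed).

-3.2 percentage points

Naive respondent-only estimate (weights = respondent counts):
  (280/1000)×27.4 + (360/1000)×32.1 + (280/1000)×79.2 + (80/1000)×36.3 = 44.308%
Post-stratified estimate weights by population shares:
  0.32×27.4 + 0.32×32.1 + 0.21×79.2 + 0.15×36.3 = 41.117%
Difference = 41.117 − 44.308 = -3.191 pp.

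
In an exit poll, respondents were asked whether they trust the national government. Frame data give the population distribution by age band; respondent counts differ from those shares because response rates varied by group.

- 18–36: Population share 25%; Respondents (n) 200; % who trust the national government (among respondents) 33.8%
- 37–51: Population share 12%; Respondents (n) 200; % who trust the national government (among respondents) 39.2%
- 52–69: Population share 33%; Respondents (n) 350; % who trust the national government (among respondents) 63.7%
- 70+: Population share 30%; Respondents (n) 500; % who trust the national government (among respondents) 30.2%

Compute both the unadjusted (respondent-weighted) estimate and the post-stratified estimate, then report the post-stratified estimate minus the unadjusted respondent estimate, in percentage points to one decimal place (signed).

+1.6 percentage points

Naive respondent-only estimate (weights = respondent counts):
  (200/1250)×33.8 + (200/1250)×39.2 + (350/1250)×63.7 + (500/1250)×30.2 = 41.596%
Post-stratifying to population shares instead:
  0.25×33.8 + 0.12×39.2 + 0.33×63.7 + 0.3×30.2 = 43.235%
Difference = 43.235 − 41.596 = 1.639 pp.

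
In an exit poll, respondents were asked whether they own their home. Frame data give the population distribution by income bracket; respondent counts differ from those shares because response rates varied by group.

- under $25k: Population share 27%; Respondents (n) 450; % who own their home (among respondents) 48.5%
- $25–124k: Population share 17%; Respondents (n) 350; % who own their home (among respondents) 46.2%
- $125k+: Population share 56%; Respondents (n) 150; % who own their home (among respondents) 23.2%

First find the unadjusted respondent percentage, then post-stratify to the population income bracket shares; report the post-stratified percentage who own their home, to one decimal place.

Without adjustment, the pooled respondent share is:
  (450/950)×48.5 + (350/950)×46.2 + (150/950)×23.2 = 43.6579%
Post-stratified estimate weights by population shares:
  0.27×48.5 + 0.17×46.2 + 0.56×23.2 = 33.941%

33.9%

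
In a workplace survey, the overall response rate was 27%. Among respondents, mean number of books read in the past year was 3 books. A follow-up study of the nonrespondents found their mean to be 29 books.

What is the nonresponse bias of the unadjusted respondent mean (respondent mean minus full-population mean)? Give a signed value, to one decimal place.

-19.0

Nonresponse fraction = 1 − 0.27 = 0.73.
Bias = (nonresponse fraction) × (respondent mean − nonrespondent mean)
     = 0.73 × (3 − 29) = 0.73 × -26 = -18.98.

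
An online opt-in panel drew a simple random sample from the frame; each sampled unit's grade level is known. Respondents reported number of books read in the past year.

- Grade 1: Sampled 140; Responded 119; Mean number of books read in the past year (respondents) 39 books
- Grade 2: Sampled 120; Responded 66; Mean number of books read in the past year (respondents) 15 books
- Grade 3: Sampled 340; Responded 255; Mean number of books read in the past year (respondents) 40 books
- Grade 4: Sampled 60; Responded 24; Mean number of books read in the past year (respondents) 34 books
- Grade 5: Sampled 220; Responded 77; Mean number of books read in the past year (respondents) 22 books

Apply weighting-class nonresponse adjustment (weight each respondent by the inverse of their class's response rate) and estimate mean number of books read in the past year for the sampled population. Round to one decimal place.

Class response rates: Grade 1 119/140 = 85%, Grade 2 66/120 = 55%, Grade 3 255/340 = 75%, Grade 4 24/60 = 40%, Grade 5 77/220 = 35%.
With weight = n_sampled/n_responded per class, the weighted class total is n_sampled:
  Grade 1: 140 × 39 = 5460
  Grade 2: 120 × 15 = 1800
  Grade 3: 340 × 40 = 13,600
  Grade 4: 60 × 34 = 2040
  Grade 5: 220 × 22 = 4840
Adjusted estimate = 27,740 / 880 = 31.5227 → 31.5.

31.5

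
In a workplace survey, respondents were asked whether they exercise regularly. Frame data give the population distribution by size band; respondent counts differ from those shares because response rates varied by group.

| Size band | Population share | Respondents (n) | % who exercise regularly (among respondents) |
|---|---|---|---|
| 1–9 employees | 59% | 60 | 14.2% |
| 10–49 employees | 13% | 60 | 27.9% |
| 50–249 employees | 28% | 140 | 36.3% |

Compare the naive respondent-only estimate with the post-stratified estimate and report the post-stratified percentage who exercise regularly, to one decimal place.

22.2%

Without adjustment, the pooled respondent share is:
  (60/260)×14.2 + (60/260)×27.9 + (140/260)×36.3 = 29.2615%
Post-stratifying to population shares instead:
  0.59×14.2 + 0.13×27.9 + 0.28×36.3 = 22.169%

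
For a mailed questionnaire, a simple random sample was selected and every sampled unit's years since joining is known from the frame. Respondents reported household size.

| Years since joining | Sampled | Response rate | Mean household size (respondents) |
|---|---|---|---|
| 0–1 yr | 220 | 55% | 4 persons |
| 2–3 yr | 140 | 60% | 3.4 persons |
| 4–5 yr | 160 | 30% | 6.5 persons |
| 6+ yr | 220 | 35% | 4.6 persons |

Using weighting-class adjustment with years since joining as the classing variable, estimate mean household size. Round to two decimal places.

Weighting each respondent by the inverse class response rate inflates each class back to its sampled size, so the class weight is n_sampled:
  0–1 yr: 220 × 4 = 880
  2–3 yr: 140 × 3.4 = 476
  4–5 yr: 160 × 6.5 = 1040
  6+ yr: 220 × 4.6 = 1012
Adjusted estimate = 3408 / 740 = 4.60541 → 4.61.

4.61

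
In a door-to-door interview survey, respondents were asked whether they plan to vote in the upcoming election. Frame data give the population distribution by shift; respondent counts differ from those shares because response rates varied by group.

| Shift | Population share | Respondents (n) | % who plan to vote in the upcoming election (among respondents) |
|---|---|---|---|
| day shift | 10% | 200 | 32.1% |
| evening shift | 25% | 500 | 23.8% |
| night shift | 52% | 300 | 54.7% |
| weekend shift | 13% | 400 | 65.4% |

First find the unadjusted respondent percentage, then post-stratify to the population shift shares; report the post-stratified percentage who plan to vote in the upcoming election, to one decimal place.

46.1%

Without adjustment, the pooled respondent share is:
  (200/1400)×32.1 + (500/1400)×23.8 + (300/1400)×54.7 + (400/1400)×65.4 = 43.4929%
Post-stratified estimate weights by population shares:
  0.1×32.1 + 0.25×23.8 + 0.52×54.7 + 0.13×65.4 = 46.106%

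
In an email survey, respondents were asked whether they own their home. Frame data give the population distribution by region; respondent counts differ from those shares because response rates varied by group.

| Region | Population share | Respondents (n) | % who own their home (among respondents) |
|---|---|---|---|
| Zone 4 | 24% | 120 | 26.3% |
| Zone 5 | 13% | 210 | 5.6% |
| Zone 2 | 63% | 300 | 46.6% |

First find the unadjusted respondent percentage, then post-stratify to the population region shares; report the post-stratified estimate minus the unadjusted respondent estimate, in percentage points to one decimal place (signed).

Without adjustment, the pooled respondent share is:
  (120/630)×26.3 + (210/630)×5.6 + (300/630)×46.6 = 29.0667%
Post-stratifying to population shares instead:
  0.24×26.3 + 0.13×5.6 + 0.63×46.6 = 36.398%
Difference = 36.398 − 29.0667 = 7.3313 pp.

+7.3 percentage points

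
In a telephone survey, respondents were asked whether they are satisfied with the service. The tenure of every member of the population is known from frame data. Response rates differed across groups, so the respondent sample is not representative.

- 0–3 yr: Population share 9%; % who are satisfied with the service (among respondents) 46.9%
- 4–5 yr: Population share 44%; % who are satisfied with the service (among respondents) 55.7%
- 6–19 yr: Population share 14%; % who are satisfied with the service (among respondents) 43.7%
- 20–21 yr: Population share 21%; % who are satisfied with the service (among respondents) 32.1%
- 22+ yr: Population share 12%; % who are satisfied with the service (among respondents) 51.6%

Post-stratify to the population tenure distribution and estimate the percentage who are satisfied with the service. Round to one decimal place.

47.8%

Post-stratification weights by population share, not respondent share:
  0–3 yr: 0.09 × 46.9 = 4.221
  4–5 yr: 0.44 × 55.7 = 24.508
  6–19 yr: 0.14 × 43.7 = 6.118
  20–21 yr: 0.21 × 32.1 = 6.741
  22+ yr: 0.12 × 51.6 = 6.192
Post-stratified estimate = 47.78 → 47.8%.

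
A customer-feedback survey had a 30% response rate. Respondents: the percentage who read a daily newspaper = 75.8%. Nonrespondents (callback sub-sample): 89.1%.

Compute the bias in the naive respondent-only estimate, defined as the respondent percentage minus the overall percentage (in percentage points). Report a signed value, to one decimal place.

Nonresponse fraction = 1 − 0.3 = 0.7.
Bias = (nonresponse fraction) × (respondent percentage − nonrespondent percentage)
     = 0.7 × (75.8 − 89.1) = 0.7 × -13.3 = -9.31.

-9.3 percentage points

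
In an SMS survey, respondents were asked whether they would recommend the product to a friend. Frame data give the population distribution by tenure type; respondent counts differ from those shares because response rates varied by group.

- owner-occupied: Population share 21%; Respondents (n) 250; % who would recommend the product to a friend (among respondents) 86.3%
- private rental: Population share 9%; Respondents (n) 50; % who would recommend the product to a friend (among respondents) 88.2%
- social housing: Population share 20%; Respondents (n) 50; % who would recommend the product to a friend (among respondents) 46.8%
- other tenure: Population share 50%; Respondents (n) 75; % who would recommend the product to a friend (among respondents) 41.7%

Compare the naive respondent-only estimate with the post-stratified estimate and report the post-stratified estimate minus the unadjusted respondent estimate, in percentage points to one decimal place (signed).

-17.7 percentage points

Unadjusted (pooled respondent) estimate weights by respondent counts:
  (250/425)×86.3 + (50/425)×88.2 + (50/425)×46.8 + (75/425)×41.7 = 74.0059%
Post-stratified estimate weights by population shares:
  0.21×86.3 + 0.09×88.2 + 0.2×46.8 + 0.5×41.7 = 56.271%
Difference = 56.271 − 74.0059 = -17.7349 pp.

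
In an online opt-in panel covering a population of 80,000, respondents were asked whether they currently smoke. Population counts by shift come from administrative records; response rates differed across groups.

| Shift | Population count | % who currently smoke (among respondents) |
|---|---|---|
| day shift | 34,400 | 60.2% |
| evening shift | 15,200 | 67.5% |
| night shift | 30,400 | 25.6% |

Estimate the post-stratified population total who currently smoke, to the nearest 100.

38,800

Apply each group's respondent rate to its population count:
  day shift: 34,400 × 60.2% = 20708.8
  evening shift: 15,200 × 67.5% = 10,260
  night shift: 30,400 × 25.6% = 7782.4
Estimated total = 38751.2 → 38,800.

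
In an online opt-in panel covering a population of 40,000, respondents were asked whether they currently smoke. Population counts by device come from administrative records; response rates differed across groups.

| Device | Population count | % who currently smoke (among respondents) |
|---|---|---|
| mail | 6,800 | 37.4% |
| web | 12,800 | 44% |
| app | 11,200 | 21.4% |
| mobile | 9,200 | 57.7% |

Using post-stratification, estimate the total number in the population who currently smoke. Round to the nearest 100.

15,900

Estimated count per cell = population count × respondent percentage:
  mail: 6,800 × 37.4% = 2543.2
  web: 12,800 × 44% = 5632
  app: 11,200 × 21.4% = 2396.8
  mobile: 9,200 × 57.7% = 5308.4
Estimated total = 15880.4 → 15,900.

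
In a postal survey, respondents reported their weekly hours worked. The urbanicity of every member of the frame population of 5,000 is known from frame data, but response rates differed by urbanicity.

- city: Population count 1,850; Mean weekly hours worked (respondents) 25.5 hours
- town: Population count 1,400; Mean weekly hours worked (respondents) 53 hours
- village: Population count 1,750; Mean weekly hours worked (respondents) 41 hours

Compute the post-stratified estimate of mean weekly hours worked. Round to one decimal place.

Weight each group's respondent value by its population share:
  city: (1,850/5,000) × 25.5 = 9.435
  town: (1,400/5,000) × 53 = 14.84
  village: (1,750/5,000) × 41 = 14.35
Post-stratified estimate = 38.625 → 38.6.

38.6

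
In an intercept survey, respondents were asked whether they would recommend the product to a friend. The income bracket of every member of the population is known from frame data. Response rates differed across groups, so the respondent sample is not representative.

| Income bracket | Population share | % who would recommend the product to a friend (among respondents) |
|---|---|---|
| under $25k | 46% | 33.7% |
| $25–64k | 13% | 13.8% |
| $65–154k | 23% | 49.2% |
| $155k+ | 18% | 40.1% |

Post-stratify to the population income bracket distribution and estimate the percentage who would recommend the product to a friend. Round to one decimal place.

35.8%

Post-stratification weights by population share, not respondent share:
  under $25k: 0.46 × 33.7 = 15.502
  $25–64k: 0.13 × 13.8 = 1.794
  $65–154k: 0.23 × 49.2 = 11.316
  $155k+: 0.18 × 40.1 = 7.218
Post-stratified estimate = 35.83 → 35.8%.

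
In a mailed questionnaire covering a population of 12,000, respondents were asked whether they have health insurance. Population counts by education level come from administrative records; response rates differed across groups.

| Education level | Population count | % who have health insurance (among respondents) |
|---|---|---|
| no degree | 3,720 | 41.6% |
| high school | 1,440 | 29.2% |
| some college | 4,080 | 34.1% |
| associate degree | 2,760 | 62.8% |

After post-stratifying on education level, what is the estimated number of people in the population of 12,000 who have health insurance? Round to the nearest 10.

5,090

Estimated count per cell = population count × respondent percentage:
  no degree: 3,720 × 41.6% = 1547.52
  high school: 1,440 × 29.2% = 420.48
  some college: 4,080 × 34.1% = 1391.28
  associate degree: 2,760 × 62.8% = 1733.28
Estimated total = 5092.56 → 5,090.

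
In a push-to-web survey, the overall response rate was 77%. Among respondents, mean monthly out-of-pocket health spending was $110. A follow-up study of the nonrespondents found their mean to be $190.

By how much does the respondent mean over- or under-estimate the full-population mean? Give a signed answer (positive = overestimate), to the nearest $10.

Nonresponse fraction = 1 − 0.77 = 0.23.
Bias = (nonresponse fraction) × (respondent mean − nonrespondent mean)
     = 0.23 × (110 − 190) = 0.23 × -80 = -18.4.

-$20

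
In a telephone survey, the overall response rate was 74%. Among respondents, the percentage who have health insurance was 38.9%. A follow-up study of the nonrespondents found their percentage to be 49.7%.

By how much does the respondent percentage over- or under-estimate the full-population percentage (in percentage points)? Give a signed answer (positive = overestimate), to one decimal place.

-2.8 percentage points

Nonresponse fraction = 1 − 0.74 = 0.26.
Bias = (nonresponse fraction) × (respondent percentage − nonrespondent percentage)
     = 0.26 × (38.9 − 49.7) = 0.26 × -10.8 = -2.808.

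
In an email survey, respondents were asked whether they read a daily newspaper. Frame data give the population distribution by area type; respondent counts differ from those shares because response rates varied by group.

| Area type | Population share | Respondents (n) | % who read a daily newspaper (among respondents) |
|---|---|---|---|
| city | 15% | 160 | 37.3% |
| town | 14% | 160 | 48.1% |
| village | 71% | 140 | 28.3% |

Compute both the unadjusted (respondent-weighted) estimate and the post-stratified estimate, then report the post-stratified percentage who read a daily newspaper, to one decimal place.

Unadjusted (pooled respondent) estimate weights by respondent counts:
  (160/460)×37.3 + (160/460)×48.1 + (140/460)×28.3 = 38.3174%
Reweighting by population area type shares:
  0.15×37.3 + 0.14×48.1 + 0.71×28.3 = 32.422%

32.4%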